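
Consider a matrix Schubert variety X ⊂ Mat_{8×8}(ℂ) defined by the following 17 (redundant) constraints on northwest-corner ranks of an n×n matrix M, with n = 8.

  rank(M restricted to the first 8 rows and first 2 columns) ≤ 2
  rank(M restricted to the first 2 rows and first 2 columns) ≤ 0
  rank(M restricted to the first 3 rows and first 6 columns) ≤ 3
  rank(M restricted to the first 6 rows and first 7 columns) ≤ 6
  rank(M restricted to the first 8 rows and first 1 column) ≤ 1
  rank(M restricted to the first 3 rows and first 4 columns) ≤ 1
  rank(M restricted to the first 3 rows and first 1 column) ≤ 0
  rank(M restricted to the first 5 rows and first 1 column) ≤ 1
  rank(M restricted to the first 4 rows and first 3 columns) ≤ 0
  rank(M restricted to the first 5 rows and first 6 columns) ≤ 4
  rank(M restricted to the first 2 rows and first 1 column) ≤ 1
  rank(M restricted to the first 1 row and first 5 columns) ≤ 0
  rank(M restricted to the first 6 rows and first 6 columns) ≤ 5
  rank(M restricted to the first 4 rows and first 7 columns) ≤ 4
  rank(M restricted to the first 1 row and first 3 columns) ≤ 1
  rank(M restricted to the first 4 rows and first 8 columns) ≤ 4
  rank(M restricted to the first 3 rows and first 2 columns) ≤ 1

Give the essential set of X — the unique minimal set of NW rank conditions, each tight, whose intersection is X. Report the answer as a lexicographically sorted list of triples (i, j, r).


Propagating the 17 rank bounds to every northwest block:

  R[1]: 0, 0, 0, 0, 0, 1, 1, 1
  R[2]: 0, 0, 0, 1, 1, 2, 2, 2
  R[3]: 0, 0, 0, 1, 2, 3, 3, 3
  R[4]: 0, 0, 0, 1, 2, 3, 4, 4
  R[5]: 1, 1, 1, 2, 3, 4, 5, 5
  R[6]: 1, 2, 2, 3, 4, 5, 6, 6
  R[7]: 1, 2, 3, 4, 5, 6, 7, 7
  R[8]: 1, 2, 3, 4, 5, 6, 7, 8

so w = (6, 4, 5, 7, 1, 2, 3, 8).

D(w) has 14 cells with 2 SE-corners; essential set:

[(1, 5, 0), (4, 3, 0)]


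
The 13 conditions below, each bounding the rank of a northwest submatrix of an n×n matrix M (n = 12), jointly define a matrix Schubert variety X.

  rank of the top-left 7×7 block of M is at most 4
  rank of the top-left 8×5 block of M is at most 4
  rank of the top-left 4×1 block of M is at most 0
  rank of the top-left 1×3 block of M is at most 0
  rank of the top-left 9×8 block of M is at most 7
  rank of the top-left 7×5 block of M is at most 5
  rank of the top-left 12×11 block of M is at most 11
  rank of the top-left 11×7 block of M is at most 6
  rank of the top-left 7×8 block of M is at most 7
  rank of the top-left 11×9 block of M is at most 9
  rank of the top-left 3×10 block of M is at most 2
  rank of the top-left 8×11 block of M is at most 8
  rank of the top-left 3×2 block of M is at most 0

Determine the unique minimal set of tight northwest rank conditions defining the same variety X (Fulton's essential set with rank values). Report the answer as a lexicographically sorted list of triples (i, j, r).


The tightest implied rank at each (i,j), from the 13 conditions:

  row 1: 0 | 0 | 0 | 1 | 1 | 1 | 1 | 1 | 1 | 1 | 1 | 1
  row 2: 0 | 0 | 1 | 2 | 2 | 2 | 2 | 2 | 2 | 2 | 2 | 2
  row 3: 0 | 0 | 1 | 2 | 2 | 2 | 2 | 2 | 2 | 2 | 3 | 3
  row 4: 0 | 1 | 2 | 3 | 3 | 3 | 3 | 3 | 3 | 3 | 4 | 4
  row 5: 1 | 2 | 3 | 4 | 4 | 4 | 4 | 4 | 4 | 4 | 5 | 5
  row 6: 1 | 2 | 3 | 4 | 4 | 4 | 4 | 5 | 5 | 5 | 6 | 6
  row 7: 1 | 2 | 3 | 4 | 4 | 4 | 4 | 5 | 6 | 6 | 7 | 7
  row 8: 1 | 2 | 3 | 4 | 4 | 5 | 5 | 6 | 7 | 7 | 8 | 8
  row 9: 1 | 2 | 3 | 4 | 5 | 6 | 6 | 7 | 8 | 8 | 9 | 9
  row 10: 1 | 2 | 3 | 4 | 5 | 6 | 6 | 7 | 8 | 9 | 10 | 10
  row 11: 1 | 2 | 3 | 4 | 5 | 6 | 6 | 7 | 8 | 9 | 10 | 11
  row 12: 1 | 2 | 3 | 4 | 5 | 6 | 7 | 8 | 9 | 10 | 11 | 12

hence w(1..12) = (4, 3, 11, 2, 1, 8, 9, 6, 5, 10, 12, 7).

Fulton essential set (7 of the 23 Rothe cells):

[(1, 3, 0), (3, 2, 0), (3, 10, 2), (4, 1, 0), (7, 7, 4), (8, 5, 4), (11, 7, 6)]


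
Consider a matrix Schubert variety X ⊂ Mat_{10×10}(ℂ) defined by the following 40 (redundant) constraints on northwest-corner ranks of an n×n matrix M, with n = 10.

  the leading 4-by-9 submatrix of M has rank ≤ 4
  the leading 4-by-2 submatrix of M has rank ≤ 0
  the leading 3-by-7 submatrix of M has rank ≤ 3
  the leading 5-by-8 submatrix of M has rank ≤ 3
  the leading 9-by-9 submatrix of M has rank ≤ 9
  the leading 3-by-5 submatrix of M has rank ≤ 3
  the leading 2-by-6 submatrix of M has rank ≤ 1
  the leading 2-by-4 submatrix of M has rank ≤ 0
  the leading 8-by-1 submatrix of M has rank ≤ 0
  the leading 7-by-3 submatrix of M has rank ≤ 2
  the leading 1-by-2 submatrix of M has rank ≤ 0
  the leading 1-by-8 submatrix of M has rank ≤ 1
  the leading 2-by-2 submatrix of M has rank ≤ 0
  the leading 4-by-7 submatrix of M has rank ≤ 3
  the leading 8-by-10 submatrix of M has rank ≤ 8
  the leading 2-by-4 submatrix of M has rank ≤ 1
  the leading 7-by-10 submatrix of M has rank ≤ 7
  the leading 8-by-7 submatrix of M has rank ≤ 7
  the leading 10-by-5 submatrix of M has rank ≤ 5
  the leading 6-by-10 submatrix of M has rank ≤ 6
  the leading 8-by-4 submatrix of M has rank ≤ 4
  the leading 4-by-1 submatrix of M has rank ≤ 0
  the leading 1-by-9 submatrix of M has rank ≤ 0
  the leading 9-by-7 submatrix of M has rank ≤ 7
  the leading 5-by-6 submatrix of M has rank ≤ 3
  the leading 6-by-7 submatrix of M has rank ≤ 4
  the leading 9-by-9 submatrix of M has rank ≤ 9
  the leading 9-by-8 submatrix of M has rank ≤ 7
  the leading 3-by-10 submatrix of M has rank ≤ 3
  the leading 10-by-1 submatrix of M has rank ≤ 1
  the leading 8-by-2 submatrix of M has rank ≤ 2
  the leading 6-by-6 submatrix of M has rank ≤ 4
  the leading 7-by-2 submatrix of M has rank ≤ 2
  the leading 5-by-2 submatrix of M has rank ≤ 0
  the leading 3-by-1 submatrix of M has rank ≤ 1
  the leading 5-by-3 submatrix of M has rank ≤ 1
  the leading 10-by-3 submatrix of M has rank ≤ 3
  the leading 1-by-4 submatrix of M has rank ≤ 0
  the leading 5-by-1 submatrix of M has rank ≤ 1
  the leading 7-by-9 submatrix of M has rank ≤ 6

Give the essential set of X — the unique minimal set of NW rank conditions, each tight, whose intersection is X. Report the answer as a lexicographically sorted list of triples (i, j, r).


Propagating the 40 rank bounds to every northwest block:

  i=1: 0 | 0 | 0 | 0 | 0 | 0 | 0 | 0 | 0 | 1
  i=2: 0 | 0 | 0 | 0 | 1 | 1 | 1 | 1 | 1 | 2
  i=3: 0 | 0 | 1 | 1 | 2 | 2 | 2 | 2 | 2 | 3
  i=4: 0 | 0 | 1 | 2 | 3 | 3 | 3 | 3 | 3 | 4
  i=5: 0 | 0 | 1 | 2 | 3 | 3 | 3 | 3 | 4 | 5
  i=6: 0 | 1 | 2 | 3 | 4 | 4 | 4 | 4 | 5 | 6
  i=7: 0 | 1 | 2 | 3 | 4 | 5 | 5 | 5 | 6 | 7
  i=8: 0 | 1 | 2 | 3 | 4 | 5 | 6 | 6 | 7 | 8
  i=9: 1 | 2 | 3 | 4 | 5 | 6 | 7 | 7 | 8 | 9
  i=10: 1 | 2 | 3 | 4 | 5 | 6 | 7 | 8 | 9 | 10

giving w = (10, 5, 3, 4, 9, 2, 6, 7, 1, 8) via Δ²R.

D(w) has 25 cells with 5 SE-corners; essential set:

[(1, 9, 0), (2, 4, 0), (5, 2, 0), (5, 8, 3), (8, 1, 0)]


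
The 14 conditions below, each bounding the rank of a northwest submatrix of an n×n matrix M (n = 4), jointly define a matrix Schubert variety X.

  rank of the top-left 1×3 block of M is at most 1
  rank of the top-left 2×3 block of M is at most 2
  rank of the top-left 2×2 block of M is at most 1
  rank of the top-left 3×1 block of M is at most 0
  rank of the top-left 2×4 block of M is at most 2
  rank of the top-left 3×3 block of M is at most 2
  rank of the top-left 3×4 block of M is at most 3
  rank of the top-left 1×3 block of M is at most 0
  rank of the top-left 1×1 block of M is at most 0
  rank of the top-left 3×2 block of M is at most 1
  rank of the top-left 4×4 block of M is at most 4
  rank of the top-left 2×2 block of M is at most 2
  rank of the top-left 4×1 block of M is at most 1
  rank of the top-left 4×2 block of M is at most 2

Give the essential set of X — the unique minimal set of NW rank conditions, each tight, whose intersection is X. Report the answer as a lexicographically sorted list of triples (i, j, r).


The tightest implied rank at each (i,j), from the 14 conditions:

  i=1: 0 0 0 1
  i=2: 0 1 1 2
  i=3: 0 1 2 3
  i=4: 1 2 3 4

reading off 1-entries of Δ²R: w = (4, 2, 3, 1).

D(w) has 5 cells with 2 SE-corners; essential set:

[(1, 3, 0), (3, 1, 0)]


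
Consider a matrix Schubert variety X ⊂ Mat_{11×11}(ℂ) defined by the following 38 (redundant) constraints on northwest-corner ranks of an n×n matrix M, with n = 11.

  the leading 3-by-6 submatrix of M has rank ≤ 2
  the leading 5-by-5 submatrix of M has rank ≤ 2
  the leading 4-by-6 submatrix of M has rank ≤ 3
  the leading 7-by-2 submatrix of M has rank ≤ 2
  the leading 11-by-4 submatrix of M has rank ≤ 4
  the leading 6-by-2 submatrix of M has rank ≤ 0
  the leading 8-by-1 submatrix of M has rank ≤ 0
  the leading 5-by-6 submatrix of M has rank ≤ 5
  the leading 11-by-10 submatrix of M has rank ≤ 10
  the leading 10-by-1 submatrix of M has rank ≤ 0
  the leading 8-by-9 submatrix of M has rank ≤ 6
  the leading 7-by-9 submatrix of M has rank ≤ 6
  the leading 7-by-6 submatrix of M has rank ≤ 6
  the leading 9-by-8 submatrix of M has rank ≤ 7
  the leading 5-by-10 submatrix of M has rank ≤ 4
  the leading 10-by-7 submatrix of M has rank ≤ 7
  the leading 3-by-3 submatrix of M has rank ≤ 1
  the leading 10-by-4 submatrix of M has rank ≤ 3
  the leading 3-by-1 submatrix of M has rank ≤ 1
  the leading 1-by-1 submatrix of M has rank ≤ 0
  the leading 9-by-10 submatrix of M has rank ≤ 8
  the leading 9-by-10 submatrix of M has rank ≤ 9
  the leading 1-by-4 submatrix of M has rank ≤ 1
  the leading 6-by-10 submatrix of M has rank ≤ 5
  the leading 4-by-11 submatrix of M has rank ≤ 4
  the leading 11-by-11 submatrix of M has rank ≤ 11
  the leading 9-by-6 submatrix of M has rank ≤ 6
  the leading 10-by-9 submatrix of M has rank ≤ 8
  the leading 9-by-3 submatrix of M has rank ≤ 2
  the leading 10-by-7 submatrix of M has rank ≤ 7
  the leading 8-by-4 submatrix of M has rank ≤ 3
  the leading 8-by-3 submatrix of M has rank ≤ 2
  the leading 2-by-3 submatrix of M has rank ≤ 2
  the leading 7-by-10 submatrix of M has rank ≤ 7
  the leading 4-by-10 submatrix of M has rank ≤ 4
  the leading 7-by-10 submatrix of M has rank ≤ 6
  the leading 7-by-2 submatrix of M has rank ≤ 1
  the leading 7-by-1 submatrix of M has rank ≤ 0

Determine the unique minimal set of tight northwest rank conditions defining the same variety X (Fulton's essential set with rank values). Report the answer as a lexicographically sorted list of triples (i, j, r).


Computing R[i][j] = min implied NW-rank bound (n=11, 38 conditions):

  row 1: 0 0 1 1 1 1 1 1 1 1 1
  row 2: 0 0 1 2 2 2 2 2 2 2 2
  row 3: 0 0 1 2 2 2 3 3 3 3 3
  row 4: 0 0 1 2 2 3 4 4 4 4 4
  row 5: 0 0 1 2 2 3 4 4 4 4 5
  row 6: 0 0 1 2 3 4 5 5 5 5 6
  row 7: 0 1 2 3 4 5 6 6 6 6 7
  row 8: 0 1 2 3 4 5 6 6 6 7 8
  row 9: 0 1 2 3 4 5 6 7 7 8 9
  row 10: 0 1 2 3 4 5 6 7 8 9 10
  row 11: 1 2 3 4 5 6 7 8 9 10 11

so w = (3, 4, 7, 6, 11, 5, 2, 10, 8, 9, 1).

D(w) has 25 cells with 6 SE-corners; essential set:

[(3, 6, 2), (5, 5, 2), (5, 10, 4), (6, 2, 0), (8, 9, 6), (10, 1, 0)]


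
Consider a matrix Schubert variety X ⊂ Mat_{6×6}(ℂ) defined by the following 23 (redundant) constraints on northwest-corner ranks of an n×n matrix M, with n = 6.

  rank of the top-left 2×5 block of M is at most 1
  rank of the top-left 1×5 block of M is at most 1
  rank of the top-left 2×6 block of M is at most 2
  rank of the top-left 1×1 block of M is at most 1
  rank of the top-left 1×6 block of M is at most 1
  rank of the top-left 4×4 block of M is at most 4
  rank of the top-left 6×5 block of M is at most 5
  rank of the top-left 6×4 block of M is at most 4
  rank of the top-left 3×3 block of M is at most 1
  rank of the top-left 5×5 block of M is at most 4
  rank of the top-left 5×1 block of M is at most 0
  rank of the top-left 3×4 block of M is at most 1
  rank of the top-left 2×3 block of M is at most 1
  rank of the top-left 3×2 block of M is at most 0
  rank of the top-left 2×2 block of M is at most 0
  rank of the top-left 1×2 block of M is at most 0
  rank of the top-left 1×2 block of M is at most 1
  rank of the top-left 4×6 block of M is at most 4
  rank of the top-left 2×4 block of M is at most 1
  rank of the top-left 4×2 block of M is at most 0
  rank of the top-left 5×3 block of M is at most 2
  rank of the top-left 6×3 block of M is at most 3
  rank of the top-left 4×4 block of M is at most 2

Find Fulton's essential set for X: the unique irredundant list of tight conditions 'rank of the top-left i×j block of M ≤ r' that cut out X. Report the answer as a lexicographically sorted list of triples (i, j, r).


The tightest implied rank at each (i,j), from the 23 conditions:

  i=1: 0, 0, 1, 1, 1, 1
  i=2: 0, 0, 1, 1, 1, 2
  i=3: 0, 0, 1, 1, 2, 3
  i=4: 0, 0, 1, 2, 3, 4
  i=5: 0, 1, 2, 3, 4, 5
  i=6: 1, 2, 3, 4, 5, 6

giving w = (3, 6, 5, 4, 2, 1) via Δ²R.

D(w) has 12 cells with 4 SE-corners; essential set:

[(2, 5, 1), (3, 4, 1), (4, 2, 0), (5, 1, 0)]


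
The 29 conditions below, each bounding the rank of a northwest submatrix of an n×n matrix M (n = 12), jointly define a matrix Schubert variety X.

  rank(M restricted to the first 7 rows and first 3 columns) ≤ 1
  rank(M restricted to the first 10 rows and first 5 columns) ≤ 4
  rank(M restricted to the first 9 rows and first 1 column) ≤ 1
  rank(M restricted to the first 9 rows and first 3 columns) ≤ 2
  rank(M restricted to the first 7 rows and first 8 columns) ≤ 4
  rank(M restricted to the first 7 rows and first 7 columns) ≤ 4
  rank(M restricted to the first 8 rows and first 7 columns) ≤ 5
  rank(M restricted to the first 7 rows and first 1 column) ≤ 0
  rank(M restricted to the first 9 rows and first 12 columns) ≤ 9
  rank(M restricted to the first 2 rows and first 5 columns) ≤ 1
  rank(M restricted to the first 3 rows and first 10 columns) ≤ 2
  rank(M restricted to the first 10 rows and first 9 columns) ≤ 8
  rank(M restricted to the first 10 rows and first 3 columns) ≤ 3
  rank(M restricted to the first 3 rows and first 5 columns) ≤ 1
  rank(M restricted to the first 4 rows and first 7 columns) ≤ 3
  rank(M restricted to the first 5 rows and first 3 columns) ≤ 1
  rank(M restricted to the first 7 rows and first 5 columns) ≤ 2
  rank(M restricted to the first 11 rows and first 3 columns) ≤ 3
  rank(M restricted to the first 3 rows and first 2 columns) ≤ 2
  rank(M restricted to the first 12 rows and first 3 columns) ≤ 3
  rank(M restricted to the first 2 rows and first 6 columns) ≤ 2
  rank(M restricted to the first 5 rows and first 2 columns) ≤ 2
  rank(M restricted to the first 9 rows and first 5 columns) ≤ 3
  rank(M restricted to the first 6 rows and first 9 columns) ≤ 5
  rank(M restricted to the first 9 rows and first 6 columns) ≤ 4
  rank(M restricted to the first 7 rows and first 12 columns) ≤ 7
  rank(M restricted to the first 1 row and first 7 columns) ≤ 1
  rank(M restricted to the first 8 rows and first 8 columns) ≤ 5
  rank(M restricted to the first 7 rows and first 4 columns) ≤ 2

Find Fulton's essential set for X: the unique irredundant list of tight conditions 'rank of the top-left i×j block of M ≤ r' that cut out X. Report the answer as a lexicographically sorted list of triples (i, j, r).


Rank table r_w(12×12) implied by the 29 constraints:

  row 1: 0  1  1  1  1  1  1  1  1  1  1  1
  row 2: 0  1  1  1  1  2  2  2  2  2  2  2
  row 3: 0  1  1  1  1  2  2  2  2  2  3  3
  row 4: 0  1  1  2  2  3  3  3  3  3  4  4
  row 5: 0  1  1  2  2  3  4  4  4  4  5  5
  row 6: 0  1  1  2  2  3  4  4  5  5  6  6
  row 7: 0  1  1  2  2  3  4  4  5  6  7  7
  row 8: 1  2  2  3  3  4  5  5  6  7  8  8
  row 9: 1  2  2  3  3  4  5  6  7  8  9  9
  row 10: 1  2  3  4  4  5  6  7  8  9  10  10
  row 11: 1  2  3  4  5  6  7  8  9  10  11  11
  row 12: 1  2  3  4  5  6  7  8  9  10  11  12

reading off 1-entries of Δ²R: w = (2, 6, 11, 4, 7, 9, 10, 1, 8, 3, 5, 12).

Rothe diagram D(w) (28 cells), 8 SE-corners (essential conditions):

[(3, 5, 1), (3, 10, 2), (7, 1, 0), (7, 3, 1), (7, 5, 2), (7, 8, 4), (9, 3, 2), (9, 5, 3)]


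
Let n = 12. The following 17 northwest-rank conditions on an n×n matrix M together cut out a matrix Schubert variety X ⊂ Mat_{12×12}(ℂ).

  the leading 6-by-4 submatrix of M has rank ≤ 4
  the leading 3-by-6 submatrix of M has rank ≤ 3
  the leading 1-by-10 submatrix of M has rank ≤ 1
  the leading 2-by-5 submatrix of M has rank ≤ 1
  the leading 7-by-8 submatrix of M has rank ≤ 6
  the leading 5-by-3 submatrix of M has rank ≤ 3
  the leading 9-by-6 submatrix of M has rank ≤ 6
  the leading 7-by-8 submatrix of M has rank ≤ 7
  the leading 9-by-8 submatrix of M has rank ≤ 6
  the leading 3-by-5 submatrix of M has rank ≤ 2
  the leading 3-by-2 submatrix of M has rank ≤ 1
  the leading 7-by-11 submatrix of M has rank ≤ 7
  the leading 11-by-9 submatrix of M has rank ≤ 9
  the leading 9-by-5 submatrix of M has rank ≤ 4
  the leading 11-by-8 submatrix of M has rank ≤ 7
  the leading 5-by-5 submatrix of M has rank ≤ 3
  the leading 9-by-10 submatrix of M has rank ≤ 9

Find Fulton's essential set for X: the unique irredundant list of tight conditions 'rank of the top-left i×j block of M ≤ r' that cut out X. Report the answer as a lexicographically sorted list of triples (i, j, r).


Computing R[i][j] = min implied NW-rank bound (n=12, 17 conditions):

  row 1: 1 1 1 1 1 1 1 1 1 1 1 1
  row 2: 1 1 1 1 1 2 2 2 2 2 2 2
  row 3: 1 1 2 2 2 3 3 3 3 3 3 3
  row 4: 1 2 3 3 3 4 4 4 4 4 4 4
  row 5: 1 2 3 3 3 4 5 5 5 5 5 5
  row 6: 1 2 3 4 4 5 6 6 6 6 6 6
  row 7: 1 2 3 4 4 5 6 6 7 7 7 7
  row 8: 1 2 3 4 4 5 6 6 7 8 8 8
  row 9: 1 2 3 4 4 5 6 6 7 8 9 9
  row 10: 1 2 3 4 5 6 7 7 8 9 10 10
  row 11: 1 2 3 4 5 6 7 7 8 9 10 11
  row 12: 1 2 3 4 5 6 7 8 9 10 11 12

so w = (1, 6, 3, 2, 7, 4, 9, 10, 11, 5, 12, 8).

6 SE-corners of the 14-cell Rothe diagram give Ess(w):

[(2, 5, 1), (3, 2, 1), (5, 5, 3), (9, 5, 4), (9, 8, 6), (11, 8, 7)]


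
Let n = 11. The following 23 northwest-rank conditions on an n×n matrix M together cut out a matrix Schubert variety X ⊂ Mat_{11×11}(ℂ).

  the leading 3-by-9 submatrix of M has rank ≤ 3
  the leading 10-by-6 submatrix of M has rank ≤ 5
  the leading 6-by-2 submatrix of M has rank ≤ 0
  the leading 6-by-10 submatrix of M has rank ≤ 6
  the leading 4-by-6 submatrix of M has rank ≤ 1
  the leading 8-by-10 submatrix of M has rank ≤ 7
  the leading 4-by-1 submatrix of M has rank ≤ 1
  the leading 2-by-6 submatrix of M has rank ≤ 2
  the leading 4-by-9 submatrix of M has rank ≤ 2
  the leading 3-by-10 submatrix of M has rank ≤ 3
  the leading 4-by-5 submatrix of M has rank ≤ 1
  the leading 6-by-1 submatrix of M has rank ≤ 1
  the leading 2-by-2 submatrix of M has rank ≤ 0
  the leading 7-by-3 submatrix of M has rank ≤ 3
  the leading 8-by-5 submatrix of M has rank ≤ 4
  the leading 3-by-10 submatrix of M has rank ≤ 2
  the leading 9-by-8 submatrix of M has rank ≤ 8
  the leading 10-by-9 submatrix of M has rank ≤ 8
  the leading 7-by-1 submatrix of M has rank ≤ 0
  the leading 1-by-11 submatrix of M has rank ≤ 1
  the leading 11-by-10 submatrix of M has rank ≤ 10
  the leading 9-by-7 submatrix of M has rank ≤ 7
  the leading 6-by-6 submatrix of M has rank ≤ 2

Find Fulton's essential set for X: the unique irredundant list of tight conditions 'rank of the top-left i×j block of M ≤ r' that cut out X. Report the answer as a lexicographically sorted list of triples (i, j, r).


The tightest implied rank at each (i,j), from the 23 conditions:

  0 0 1 1 1 1 1 1 1 1 1
  0 0 1 1 1 1 2 2 2 2 2
  0 0 1 1 1 1 2 2 2 2 3
  0 0 1 1 1 1 2 2 2 3 4
  0 0 1 2 2 2 3 3 3 4 5
  0 0 1 2 2 2 3 4 4 5 6
  0 1 2 3 3 3 4 5 5 6 7
  1 2 3 4 4 4 5 6 6 7 8
  1 2 3 4 5 5 6 7 7 8 9
  1 2 3 4 5 5 6 7 8 9 10
  1 2 3 4 5 6 7 8 9 10 11

giving w = (3, 7, 11, 10, 4, 8, 2, 1, 5, 9, 6) via Δ²R.

|D(w)|=30, |Ess(w)|=7:

[(3, 10, 2), (4, 6, 1), (4, 9, 2), (6, 2, 0), (6, 6, 2), (7, 1, 0), (10, 6, 5)]


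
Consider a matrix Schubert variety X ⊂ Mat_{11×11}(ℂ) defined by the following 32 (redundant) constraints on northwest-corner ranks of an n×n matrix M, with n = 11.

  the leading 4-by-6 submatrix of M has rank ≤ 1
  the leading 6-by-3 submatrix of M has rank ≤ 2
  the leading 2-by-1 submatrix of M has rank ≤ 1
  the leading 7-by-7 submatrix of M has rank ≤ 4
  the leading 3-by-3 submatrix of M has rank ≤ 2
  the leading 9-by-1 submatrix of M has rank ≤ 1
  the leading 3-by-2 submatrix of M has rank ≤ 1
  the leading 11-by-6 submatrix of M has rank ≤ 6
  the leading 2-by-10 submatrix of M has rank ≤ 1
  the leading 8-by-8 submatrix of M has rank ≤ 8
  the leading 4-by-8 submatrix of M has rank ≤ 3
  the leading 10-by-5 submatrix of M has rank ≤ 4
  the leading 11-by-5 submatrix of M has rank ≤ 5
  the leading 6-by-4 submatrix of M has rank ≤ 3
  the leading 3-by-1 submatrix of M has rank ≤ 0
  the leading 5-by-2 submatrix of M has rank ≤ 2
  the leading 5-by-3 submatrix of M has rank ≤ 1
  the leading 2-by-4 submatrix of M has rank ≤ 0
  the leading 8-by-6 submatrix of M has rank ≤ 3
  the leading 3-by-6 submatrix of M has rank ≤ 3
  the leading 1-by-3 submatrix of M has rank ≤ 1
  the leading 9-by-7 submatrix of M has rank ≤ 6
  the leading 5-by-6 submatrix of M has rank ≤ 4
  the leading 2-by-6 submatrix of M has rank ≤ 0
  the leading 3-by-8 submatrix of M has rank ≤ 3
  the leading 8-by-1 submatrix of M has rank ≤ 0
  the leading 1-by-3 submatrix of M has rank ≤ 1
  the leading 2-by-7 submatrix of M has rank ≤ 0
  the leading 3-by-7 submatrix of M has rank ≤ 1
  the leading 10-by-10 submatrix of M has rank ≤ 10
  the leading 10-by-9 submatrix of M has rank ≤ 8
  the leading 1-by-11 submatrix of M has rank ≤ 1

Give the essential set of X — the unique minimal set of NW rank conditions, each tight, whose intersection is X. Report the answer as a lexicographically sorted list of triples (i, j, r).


Computing R[i][j] = min implied NW-rank bound (n=11, 32 conditions):

  i=1: 0  0  0  0  0  0  0  1  1  1  1
  i=2: 0  0  0  0  0  0  0  1  1  1  2
  i=3: 0  1  1  1  1  1  1  2  2  2  3
  i=4: 0  1  1  1  1  1  2  3  3  3  4
  i=5: 0  1  1  2  2  2  3  4  4  4  5
  i=6: 0  1  2  3  3  3  4  5  5  5  6
  i=7: 0  1  2  3  3  3  4  5  6  6  7
  i=8: 0  1  2  3  3  3  4  5  6  7  8
  i=9: 1  2  3  4  4  4  5  6  7  8  9
  i=10: 1  2  3  4  4  5  6  7  8  9  10
  i=11: 1  2  3  4  5  6  7  8  9  10  11

reading off 1-entries of Δ²R: w = (8, 11, 2, 7, 4, 3, 9, 10, 1, 6, 5).

D(w) has 32 cells with 7 SE-corners; essential set:

[(2, 7, 0), (2, 10, 1), (4, 6, 1), (5, 3, 1), (8, 1, 0), (8, 6, 3), (10, 5, 4)]


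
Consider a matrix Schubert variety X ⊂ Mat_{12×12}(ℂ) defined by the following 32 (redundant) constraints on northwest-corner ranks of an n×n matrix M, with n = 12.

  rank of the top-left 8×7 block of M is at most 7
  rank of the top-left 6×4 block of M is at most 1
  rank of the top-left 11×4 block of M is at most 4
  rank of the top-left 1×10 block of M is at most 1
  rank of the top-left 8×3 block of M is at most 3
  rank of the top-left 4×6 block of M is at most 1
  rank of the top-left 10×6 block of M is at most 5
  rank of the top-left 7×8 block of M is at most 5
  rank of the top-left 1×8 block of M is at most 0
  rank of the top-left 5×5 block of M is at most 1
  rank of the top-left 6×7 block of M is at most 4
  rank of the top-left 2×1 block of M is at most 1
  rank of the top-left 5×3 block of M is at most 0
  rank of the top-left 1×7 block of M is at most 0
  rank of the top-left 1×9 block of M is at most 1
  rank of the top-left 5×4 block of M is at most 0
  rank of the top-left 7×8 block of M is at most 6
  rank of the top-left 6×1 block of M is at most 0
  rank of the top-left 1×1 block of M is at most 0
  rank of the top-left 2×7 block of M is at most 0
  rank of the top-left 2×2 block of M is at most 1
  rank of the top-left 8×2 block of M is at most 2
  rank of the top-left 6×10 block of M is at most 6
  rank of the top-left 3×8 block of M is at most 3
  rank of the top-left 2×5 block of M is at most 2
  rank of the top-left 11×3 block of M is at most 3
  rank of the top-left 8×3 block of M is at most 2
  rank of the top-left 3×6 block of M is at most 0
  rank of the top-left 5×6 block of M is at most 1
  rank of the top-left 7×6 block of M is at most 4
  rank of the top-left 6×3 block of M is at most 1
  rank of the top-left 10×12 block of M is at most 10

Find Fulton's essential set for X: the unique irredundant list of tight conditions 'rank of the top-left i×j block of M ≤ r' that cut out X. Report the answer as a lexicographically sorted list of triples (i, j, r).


The tightest implied rank at each (i,j), from the 32 conditions:

  0, 0, 0, 0, 0, 0, 0, 0, 1, 1, 1, 1
  0, 0, 0, 0, 0, 0, 0, 1, 2, 2, 2, 2
  0, 0, 0, 0, 0, 0, 1, 2, 3, 3, 3, 3
  0, 0, 0, 0, 1, 1, 2, 3, 4, 4, 4, 4
  0, 0, 0, 0, 1, 1, 2, 3, 4, 5, 5, 5
  0, 1, 1, 1, 2, 2, 3, 4, 5, 6, 6, 6
  1, 2, 2, 2, 3, 3, 4, 5, 6, 7, 7, 7
  1, 2, 2, 3, 4, 4, 5, 6, 7, 8, 8, 8
  1, 2, 3, 4, 5, 5, 6, 7, 8, 9, 9, 9
  1, 2, 3, 4, 5, 5, 6, 7, 8, 9, 10, 10
  1, 2, 3, 4, 5, 6, 7, 8, 9, 10, 11, 11
  1, 2, 3, 4, 5, 6, 7, 8, 9, 10, 11, 12

hence w(1..12) = (9, 8, 7, 5, 10, 2, 1, 4, 3, 11, 6, 12).

|D(w)|=33, |Ess(w)|=8:

[(1, 8, 0), (2, 7, 0), (3, 6, 0), (5, 4, 0), (5, 6, 1), (6, 1, 0), (8, 3, 2), (10, 6, 5)]


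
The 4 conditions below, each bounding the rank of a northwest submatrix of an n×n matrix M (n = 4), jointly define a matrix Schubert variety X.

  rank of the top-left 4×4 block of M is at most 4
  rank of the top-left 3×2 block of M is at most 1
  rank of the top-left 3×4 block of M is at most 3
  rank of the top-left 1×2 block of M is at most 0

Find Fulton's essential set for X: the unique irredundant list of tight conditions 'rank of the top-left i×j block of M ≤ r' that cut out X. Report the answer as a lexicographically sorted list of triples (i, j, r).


Recovering R(i,j) via the rank-extension bound from the 4 conditions:

  R[1]: 0 | 0 | 1 | 1
  R[2]: 1 | 1 | 2 | 2
  R[3]: 1 | 1 | 2 | 3
  R[4]: 1 | 2 | 3 | 4

the unique w with this rank table is (3, 1, 4, 2).

D(w) has 3 cells with 2 SE-corners; essential set:

[(1, 2, 0), (3, 2, 1)]


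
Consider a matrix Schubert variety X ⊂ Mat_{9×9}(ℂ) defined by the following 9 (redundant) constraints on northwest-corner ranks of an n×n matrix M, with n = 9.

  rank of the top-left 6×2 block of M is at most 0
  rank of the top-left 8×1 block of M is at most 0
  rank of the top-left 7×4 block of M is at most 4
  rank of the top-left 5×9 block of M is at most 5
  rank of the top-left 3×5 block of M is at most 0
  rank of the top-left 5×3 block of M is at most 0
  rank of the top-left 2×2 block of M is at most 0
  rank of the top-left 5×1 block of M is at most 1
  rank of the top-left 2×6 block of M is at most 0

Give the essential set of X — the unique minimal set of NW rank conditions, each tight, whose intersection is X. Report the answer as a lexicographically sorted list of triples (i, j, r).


Reconstructing r_w from the 9 given conditions:

  row 1: 0 | 0 | 0 | 0 | 0 | 0 | 1 | 1 | 1
  row 2: 0 | 0 | 0 | 0 | 0 | 0 | 1 | 2 | 2
  row 3: 0 | 0 | 0 | 0 | 0 | 1 | 2 | 3 | 3
  row 4: 0 | 0 | 0 | 1 | 1 | 2 | 3 | 4 | 4
  row 5: 0 | 0 | 0 | 1 | 2 | 3 | 4 | 5 | 5
  row 6: 0 | 0 | 1 | 2 | 3 | 4 | 5 | 6 | 6
  row 7: 0 | 1 | 2 | 3 | 4 | 5 | 6 | 7 | 7
  row 8: 0 | 1 | 2 | 3 | 4 | 5 | 6 | 7 | 8
  row 9: 1 | 2 | 3 | 4 | 5 | 6 | 7 | 8 | 9

the unique w with this rank table is (7, 8, 6, 4, 5, 3, 2, 9, 1).

5 SE-corners of the 27-cell Rothe diagram give Ess(w):

[(2, 6, 0), (3, 5, 0), (5, 3, 0), (6, 2, 0), (8, 1, 0)]


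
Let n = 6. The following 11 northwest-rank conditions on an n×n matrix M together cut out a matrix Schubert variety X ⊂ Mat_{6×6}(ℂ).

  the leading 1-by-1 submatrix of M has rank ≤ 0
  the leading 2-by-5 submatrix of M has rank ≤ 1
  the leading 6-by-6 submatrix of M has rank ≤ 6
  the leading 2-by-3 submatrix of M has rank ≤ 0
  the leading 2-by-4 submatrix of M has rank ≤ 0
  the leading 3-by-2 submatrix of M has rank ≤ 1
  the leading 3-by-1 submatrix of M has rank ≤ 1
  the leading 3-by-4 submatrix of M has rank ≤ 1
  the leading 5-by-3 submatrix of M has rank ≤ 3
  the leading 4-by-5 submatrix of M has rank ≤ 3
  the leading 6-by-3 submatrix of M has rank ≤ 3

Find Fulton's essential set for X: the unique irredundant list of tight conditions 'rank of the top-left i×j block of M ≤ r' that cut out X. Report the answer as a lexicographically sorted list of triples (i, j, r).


Computing R[i][j] = min implied NW-rank bound (n=6, 11 conditions):

  R[1]: 0  0  0  0  1  1
  R[2]: 0  0  0  0  1  2
  R[3]: 1  1  1  1  2  3
  R[4]: 1  2  2  2  3  4
  R[5]: 1  2  3  3  4  5
  R[6]: 1  2  3  4  5  6

the unique w with this rank table is (5, 6, 1, 2, 3, 4).

Rothe diagram D(w) (8 cells), 1 SE-corner (essential condition):

[(2, 4, 0)]


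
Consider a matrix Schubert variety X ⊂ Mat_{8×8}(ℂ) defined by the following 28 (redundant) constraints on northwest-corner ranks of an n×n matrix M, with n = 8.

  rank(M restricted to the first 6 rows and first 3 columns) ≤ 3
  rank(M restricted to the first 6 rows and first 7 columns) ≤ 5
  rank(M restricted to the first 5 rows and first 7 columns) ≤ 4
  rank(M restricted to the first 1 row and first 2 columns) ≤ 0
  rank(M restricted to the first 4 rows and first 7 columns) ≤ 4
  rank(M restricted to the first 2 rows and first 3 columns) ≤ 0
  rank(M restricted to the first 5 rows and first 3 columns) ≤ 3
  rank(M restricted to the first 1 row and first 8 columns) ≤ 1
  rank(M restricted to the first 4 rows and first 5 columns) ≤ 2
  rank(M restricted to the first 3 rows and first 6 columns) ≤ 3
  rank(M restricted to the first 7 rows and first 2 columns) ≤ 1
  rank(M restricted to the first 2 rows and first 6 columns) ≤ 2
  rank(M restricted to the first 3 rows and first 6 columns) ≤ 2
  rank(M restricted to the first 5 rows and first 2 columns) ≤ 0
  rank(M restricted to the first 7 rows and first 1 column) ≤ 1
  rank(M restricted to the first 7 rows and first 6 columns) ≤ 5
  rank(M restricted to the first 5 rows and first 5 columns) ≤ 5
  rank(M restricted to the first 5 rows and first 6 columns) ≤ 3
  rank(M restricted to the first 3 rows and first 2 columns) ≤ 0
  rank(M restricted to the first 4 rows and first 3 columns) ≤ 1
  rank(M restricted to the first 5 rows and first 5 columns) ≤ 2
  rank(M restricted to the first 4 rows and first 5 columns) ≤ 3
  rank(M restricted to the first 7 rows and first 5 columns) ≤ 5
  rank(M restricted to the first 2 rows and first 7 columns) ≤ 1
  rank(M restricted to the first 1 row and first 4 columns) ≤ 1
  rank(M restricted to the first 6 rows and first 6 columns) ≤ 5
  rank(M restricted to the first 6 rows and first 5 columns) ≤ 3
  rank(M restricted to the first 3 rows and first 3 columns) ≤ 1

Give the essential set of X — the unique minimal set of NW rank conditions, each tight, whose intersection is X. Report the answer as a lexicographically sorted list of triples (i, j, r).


Computing R[i][j] = min implied NW-rank bound (n=8, 28 conditions):

  row 1: 0, 0, 0, 1, 1, 1, 1, 1
  row 2: 0, 0, 0, 1, 1, 1, 1, 2
  row 3: 0, 0, 1, 2, 2, 2, 2, 3
  row 4: 0, 0, 1, 2, 2, 3, 3, 4
  row 5: 0, 0, 1, 2, 2, 3, 4, 5
  row 6: 1, 1, 2, 3, 3, 4, 5, 6
  row 7: 1, 1, 2, 3, 4, 5, 6, 7
  row 8: 1, 2, 3, 4, 5, 6, 7, 8

reading off 1-entries of Δ²R: w = (4, 8, 3, 6, 7, 1, 5, 2).

|D(w)|=18, |Ess(w)|=5:

[(2, 3, 0), (2, 7, 1), (5, 2, 0), (5, 5, 2), (7, 2, 1)]


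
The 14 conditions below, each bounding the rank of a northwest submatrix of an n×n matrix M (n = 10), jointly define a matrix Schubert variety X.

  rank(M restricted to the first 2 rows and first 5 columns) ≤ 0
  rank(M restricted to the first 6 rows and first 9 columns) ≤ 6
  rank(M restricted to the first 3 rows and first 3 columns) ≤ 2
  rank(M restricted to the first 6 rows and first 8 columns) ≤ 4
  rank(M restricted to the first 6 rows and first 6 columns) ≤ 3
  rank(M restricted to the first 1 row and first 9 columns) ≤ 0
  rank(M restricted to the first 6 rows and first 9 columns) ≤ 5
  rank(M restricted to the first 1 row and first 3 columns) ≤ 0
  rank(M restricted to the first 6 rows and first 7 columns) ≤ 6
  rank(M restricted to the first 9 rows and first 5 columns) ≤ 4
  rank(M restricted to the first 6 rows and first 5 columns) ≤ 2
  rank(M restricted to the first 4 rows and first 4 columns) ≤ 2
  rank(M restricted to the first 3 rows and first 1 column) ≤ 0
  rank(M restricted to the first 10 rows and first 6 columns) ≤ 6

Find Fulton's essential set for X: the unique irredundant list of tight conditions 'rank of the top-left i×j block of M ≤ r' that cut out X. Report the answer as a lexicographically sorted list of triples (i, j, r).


Reconstructing r_w from the 14 given conditions:

  i=1: 0, 0, 0, 0, 0, 0, 0, 0, 0, 1
  i=2: 0, 0, 0, 0, 0, 1, 1, 1, 1, 2
  i=3: 0, 1, 1, 1, 1, 2, 2, 2, 2, 3
  i=4: 1, 2, 2, 2, 2, 3, 3, 3, 3, 4
  i=5: 1, 2, 2, 2, 2, 3, 4, 4, 4, 5
  i=6: 1, 2, 2, 2, 2, 3, 4, 4, 5, 6
  i=7: 1, 2, 3, 3, 3, 4, 5, 5, 6, 7
  i=8: 1, 2, 3, 4, 4, 5, 6, 6, 7, 8
  i=9: 1, 2, 3, 4, 4, 5, 6, 7, 8, 9
  i=10: 1, 2, 3, 4, 5, 6, 7, 8, 9, 10

hence w(1..10) = (10, 6, 2, 1, 7, 9, 3, 4, 8, 5).

D(w) has 23 cells with 6 SE-corners; essential set:

[(1, 9, 0), (2, 5, 0), (3, 1, 0), (6, 5, 2), (6, 8, 4), (9, 5, 4)]


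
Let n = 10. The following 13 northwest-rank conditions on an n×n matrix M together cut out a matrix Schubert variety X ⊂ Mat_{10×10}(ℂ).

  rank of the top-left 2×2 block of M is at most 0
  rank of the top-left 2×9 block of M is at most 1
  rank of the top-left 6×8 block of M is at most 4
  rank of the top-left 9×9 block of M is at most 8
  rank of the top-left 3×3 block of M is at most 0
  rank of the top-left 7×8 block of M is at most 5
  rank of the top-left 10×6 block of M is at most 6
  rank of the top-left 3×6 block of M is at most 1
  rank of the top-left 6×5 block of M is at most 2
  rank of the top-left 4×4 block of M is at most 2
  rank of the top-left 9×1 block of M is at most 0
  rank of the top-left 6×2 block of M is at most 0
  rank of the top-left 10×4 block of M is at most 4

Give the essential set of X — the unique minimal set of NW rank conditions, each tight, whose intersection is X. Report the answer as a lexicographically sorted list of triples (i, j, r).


Rank table r_w(10×10) implied by the 13 constraints:

  row 1: 0, 0, 0, 1, 1, 1, 1, 1, 1, 1
  row 2: 0, 0, 0, 1, 1, 1, 1, 1, 1, 2
  row 3: 0, 0, 0, 1, 1, 1, 2, 2, 2, 3
  row 4: 0, 0, 1, 2, 2, 2, 3, 3, 3, 4
  row 5: 0, 0, 1, 2, 2, 3, 4, 4, 4, 5
  row 6: 0, 0, 1, 2, 2, 3, 4, 4, 5, 6
  row 7: 0, 1, 2, 3, 3, 4, 5, 5, 6, 7
  row 8: 0, 1, 2, 3, 4, 5, 6, 6, 7, 8
  row 9: 0, 1, 2, 3, 4, 5, 6, 7, 8, 9
  row 10: 1, 2, 3, 4, 5, 6, 7, 8, 9, 10

the unique w with this rank table is (4, 10, 7, 3, 6, 9, 2, 5, 8, 1).

Fulton essential set (7 of the 28 Rothe cells):

[(2, 9, 1), (3, 3, 0), (3, 6, 1), (6, 2, 0), (6, 5, 2), (6, 8, 4), (9, 1, 0)]


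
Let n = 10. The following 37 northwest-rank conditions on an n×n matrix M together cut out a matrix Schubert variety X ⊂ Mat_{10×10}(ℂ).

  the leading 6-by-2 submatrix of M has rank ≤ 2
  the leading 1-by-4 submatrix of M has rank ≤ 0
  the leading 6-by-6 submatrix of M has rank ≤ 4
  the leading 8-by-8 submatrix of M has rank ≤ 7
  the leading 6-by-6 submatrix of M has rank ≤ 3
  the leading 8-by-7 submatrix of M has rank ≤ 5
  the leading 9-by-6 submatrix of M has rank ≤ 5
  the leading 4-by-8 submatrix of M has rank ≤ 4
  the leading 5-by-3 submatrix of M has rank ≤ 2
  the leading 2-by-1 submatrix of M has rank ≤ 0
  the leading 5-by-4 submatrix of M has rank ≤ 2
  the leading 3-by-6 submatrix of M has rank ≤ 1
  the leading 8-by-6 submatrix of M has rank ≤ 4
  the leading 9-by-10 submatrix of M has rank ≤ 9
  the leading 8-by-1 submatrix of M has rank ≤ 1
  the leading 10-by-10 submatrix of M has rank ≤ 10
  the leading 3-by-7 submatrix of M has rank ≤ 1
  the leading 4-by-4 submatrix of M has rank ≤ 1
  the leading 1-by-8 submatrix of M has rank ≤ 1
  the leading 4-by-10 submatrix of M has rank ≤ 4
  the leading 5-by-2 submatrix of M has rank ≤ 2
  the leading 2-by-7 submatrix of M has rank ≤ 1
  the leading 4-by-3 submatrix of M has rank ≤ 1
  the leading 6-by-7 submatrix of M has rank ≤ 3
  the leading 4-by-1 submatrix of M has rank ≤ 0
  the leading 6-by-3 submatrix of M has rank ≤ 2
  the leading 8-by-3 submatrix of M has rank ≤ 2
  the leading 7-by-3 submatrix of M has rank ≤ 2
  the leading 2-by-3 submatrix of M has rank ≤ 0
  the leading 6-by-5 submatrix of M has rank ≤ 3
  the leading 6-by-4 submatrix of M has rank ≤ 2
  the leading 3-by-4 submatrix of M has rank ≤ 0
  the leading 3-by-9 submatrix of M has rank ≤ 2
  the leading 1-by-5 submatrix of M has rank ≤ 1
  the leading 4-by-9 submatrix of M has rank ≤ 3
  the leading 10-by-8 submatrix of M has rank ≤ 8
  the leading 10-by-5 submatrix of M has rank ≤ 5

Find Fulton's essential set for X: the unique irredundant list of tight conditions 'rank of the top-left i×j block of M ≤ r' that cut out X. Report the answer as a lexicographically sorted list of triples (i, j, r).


Propagating the 37 rank bounds to every northwest block:

  row 1: 0 0 0 0 1 1 1 1 1 1
  row 2: 0 0 0 0 1 1 1 2 2 2
  row 3: 0 0 0 0 1 1 1 2 2 3
  row 4: 0 1 1 1 2 2 2 3 3 4
  row 5: 1 2 2 2 3 3 3 4 4 5
  row 6: 1 2 2 2 3 3 3 4 5 6
  row 7: 1 2 2 3 4 4 4 5 6 7
  row 8: 1 2 2 3 4 4 5 6 7 8
  row 9: 1 2 3 4 5 5 6 7 8 9
  row 10: 1 2 3 4 5 6 7 8 9 10

giving w = (5, 8, 10, 2, 1, 9, 4, 7, 3, 6) via Δ²R.

Fulton essential set (8 of the 25 Rothe cells):

[(3, 4, 0), (3, 7, 1), (3, 9, 2), (4, 1, 0), (6, 4, 2), (6, 7, 3), (8, 3, 2), (8, 6, 4)]


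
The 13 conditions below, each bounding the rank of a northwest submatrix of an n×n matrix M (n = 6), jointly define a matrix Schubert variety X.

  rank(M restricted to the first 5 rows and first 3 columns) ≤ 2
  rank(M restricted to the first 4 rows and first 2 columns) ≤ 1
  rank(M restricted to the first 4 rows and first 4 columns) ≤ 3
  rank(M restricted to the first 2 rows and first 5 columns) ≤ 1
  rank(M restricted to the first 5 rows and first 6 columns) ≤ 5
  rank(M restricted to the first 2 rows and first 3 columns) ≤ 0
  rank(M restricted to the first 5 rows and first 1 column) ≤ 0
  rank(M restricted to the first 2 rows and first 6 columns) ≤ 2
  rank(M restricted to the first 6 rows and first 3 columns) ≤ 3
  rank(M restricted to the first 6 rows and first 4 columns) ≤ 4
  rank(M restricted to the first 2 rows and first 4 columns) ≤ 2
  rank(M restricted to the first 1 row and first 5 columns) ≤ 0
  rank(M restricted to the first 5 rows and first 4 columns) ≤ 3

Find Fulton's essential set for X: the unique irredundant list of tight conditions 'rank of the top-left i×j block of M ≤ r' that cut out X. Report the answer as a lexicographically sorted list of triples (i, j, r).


Reconstructing r_w from the 13 given conditions:

  row 1: 0 0 0 0 0 1
  row 2: 0 0 0 1 1 2
  row 3: 0 1 1 2 2 3
  row 4: 0 1 2 3 3 4
  row 5: 0 1 2 3 4 5
  row 6: 1 2 3 4 5 6

second differences of R give the permutation w = (6, 4, 2, 3, 5, 1).

Rothe diagram D(w) (11 cells), 3 SE-corners (essential conditions):

[(1, 5, 0), (2, 3, 0), (5, 1, 0)]


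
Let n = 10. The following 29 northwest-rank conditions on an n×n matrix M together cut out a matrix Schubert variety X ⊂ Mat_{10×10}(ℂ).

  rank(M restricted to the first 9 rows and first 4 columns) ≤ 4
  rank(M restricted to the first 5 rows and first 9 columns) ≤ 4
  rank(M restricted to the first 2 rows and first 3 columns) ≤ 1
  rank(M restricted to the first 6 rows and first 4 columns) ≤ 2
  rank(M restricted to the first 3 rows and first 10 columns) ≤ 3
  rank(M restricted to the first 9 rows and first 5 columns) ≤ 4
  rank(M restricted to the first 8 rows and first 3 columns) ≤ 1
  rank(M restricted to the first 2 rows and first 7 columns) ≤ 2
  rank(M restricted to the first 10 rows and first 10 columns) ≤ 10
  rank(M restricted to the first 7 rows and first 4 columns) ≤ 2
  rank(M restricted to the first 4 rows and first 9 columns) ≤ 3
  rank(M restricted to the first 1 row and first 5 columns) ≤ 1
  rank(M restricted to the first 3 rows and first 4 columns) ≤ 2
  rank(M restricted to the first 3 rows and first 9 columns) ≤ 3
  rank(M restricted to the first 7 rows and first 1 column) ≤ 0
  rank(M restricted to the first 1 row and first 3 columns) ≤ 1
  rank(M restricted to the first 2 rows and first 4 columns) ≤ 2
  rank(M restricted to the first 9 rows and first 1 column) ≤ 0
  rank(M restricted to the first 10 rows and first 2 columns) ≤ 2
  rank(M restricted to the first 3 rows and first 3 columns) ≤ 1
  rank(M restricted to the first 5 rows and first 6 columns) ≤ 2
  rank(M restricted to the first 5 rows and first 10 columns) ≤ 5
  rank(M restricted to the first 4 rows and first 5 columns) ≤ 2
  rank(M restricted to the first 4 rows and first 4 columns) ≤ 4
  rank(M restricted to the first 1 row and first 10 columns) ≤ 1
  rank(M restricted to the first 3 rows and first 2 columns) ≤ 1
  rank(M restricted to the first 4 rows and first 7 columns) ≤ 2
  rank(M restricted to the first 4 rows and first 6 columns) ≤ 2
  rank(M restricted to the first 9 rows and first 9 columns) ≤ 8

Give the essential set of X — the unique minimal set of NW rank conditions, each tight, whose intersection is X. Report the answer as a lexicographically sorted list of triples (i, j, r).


The tightest implied rank at each (i,j), from the 29 conditions:

  R[1]: 0 | 1 | 1 | 1 | 1 | 1 | 1 | 1 | 1 | 1
  R[2]: 0 | 1 | 1 | 2 | 2 | 2 | 2 | 2 | 2 | 2
  R[3]: 0 | 1 | 1 | 2 | 2 | 2 | 2 | 3 | 3 | 3
  R[4]: 0 | 1 | 1 | 2 | 2 | 2 | 2 | 3 | 3 | 4
  R[5]: 0 | 1 | 1 | 2 | 2 | 2 | 3 | 4 | 4 | 5
  R[6]: 0 | 1 | 1 | 2 | 3 | 3 | 4 | 5 | 5 | 6
  R[7]: 0 | 1 | 1 | 2 | 3 | 4 | 5 | 6 | 6 | 7
  R[8]: 0 | 1 | 1 | 2 | 3 | 4 | 5 | 6 | 7 | 8
  R[9]: 0 | 1 | 2 | 3 | 4 | 5 | 6 | 7 | 8 | 9
  R[10]: 1 | 2 | 3 | 4 | 5 | 6 | 7 | 8 | 9 | 10

so w = (2, 4, 8, 10, 7, 5, 6, 9, 3, 1).

|D(w)|=25, |Ess(w)|=5:

[(4, 7, 2), (4, 9, 3), (5, 6, 2), (8, 3, 1), (9, 1, 0)]
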